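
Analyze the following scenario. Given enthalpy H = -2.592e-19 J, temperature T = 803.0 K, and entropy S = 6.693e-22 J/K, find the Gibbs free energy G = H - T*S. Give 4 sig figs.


Step 1: T*S = 803.0 * 6.693e-22 = 5.374e-19 J
Step 2: G = H - T*S = -2.592e-19 - 5.374e-19
Step 3: G = -7.966e-19 J

-7.966e-19


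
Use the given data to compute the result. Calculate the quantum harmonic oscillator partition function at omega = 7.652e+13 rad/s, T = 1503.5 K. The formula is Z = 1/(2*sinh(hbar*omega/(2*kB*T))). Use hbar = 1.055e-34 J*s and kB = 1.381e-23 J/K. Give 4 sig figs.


Step 1: Compute x = hbar*omega/(kB*T) = 1.055e-34*7.652e+13/(1.381e-23*1503.5) = 0.3888
Step 2: x/2 = 0.1944
Step 3: sinh(x/2) = 0.1956
Step 4: Z = 1/(2*0.1956) = 2.556

2.556


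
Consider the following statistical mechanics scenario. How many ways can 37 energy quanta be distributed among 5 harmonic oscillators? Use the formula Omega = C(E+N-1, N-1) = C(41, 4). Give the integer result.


Step 1: Use binomial coefficient C(41, 4)
Step 2: Numerator = 41! / 37!
Step 3: Denominator = 4!
Step 4: Omega = 101270

101270


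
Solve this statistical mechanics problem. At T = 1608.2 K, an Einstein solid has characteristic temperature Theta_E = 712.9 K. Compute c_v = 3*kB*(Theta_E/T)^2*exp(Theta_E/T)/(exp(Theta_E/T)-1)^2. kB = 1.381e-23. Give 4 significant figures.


Step 1: x = Theta_E/T = 712.9/1608.2 = 0.4433
Step 2: x^2 = 0.1965
Step 3: exp(x) = 1.558
Step 4: c_v = 3*1.381e-23*0.1965*1.558/(1.558-1)^2 = 4.076e-23

4.076e-23


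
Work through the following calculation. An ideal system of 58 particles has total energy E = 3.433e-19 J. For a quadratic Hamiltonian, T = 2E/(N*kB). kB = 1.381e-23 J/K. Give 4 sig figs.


Step 1: Numerator = 2*E = 2*3.433e-19 = 6.866e-19 J
Step 2: Denominator = N*kB = 58*1.381e-23 = 8.01e-22
Step 3: T = 6.866e-19 / 8.01e-22 = 857.2 K

857.2


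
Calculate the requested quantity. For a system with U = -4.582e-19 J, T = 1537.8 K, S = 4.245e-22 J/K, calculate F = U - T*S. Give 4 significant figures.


Step 1: T*S = 1537.8 * 4.245e-22 = 6.528e-19 J
Step 2: F = U - T*S = -4.582e-19 - 6.528e-19
Step 3: F = -1.111e-18 J

-1.111e-18


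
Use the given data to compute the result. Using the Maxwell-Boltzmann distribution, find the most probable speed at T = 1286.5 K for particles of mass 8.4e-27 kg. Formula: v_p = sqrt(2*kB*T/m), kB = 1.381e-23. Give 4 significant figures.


Step 1: Numerator = 2*kB*T = 2*1.381e-23*1286.5 = 3.553e-20
Step 2: Ratio = 3.553e-20 / 8.4e-27 = 4.23e+06
Step 3: v_p = sqrt(4.23e+06) = 2057 m/s

2057


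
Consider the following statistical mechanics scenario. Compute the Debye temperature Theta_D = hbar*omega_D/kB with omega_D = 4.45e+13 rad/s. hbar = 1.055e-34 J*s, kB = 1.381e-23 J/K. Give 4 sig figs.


Step 1: hbar*omega_D = 1.055e-34 * 4.45e+13 = 4.695e-21 J
Step 2: Theta_D = 4.695e-21 / 1.381e-23
Step 3: Theta_D = 340 K

340


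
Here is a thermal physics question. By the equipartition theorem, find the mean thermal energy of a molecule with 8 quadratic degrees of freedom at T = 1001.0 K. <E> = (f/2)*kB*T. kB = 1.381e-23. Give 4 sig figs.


Step 1: f/2 = 8/2 = 4
Step 2: kB*T = 1.381e-23 * 1001.0 = 1.382e-20
Step 3: <E> = 4 * 1.382e-20 = 5.53e-20 J

5.53e-20


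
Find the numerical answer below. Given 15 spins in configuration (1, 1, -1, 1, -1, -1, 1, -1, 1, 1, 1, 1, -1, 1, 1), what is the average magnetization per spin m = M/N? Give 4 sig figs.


Step 1: Count up spins (+1): 10, down spins (-1): 5
Step 2: Total magnetization M = 10 - 5 = 5
Step 3: m = M/N = 5/15 = 0.3333

0.3333


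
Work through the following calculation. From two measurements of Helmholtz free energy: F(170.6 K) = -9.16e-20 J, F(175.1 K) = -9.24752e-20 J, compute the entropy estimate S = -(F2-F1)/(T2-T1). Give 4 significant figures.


Step 1: dF = F2 - F1 = -9.24752e-20 - (-9.16e-20) = -8.752e-22 J
Step 2: dT = T2 - T1 = 175.1 - 170.6 = 4.5 K
Step 3: S = -dF/dT = -(-8.752e-22)/4.5 = 1.945e-22 J/K

1.945e-22


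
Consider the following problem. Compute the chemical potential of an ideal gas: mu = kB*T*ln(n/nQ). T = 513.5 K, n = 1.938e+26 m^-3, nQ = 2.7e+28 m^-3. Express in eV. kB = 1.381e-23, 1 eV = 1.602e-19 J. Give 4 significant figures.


Step 1: n/nQ = 1.938e+26/2.7e+28 = 0.007178
Step 2: ln(n/nQ) = -4.937
Step 3: mu = kB*T*ln(n/nQ) = 7.091e-21*-4.937 = -3.501e-20 J
Step 4: Convert to eV: -3.501e-20/1.602e-19 = -0.2185 eV

-0.2185


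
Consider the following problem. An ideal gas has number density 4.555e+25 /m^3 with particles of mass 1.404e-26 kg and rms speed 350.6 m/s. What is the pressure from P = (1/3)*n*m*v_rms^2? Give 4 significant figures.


Step 1: v_rms^2 = 350.6^2 = 1.229e+05
Step 2: n*m = 4.555e+25*1.404e-26 = 0.6395
Step 3: P = (1/3)*0.6395*1.229e+05 = 2.62e+04 Pa

2.62e+04


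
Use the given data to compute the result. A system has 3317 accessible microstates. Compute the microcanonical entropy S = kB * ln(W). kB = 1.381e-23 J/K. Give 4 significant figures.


Step 1: ln(W) = ln(3317) = 8.107
Step 2: S = kB * ln(W) = 1.381e-23 * 8.107
Step 3: S = 1.12e-22 J/K

1.12e-22


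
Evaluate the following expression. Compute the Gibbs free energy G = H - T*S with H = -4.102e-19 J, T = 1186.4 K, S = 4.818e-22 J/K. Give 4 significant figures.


Step 1: T*S = 1186.4 * 4.818e-22 = 5.716e-19 J
Step 2: G = H - T*S = -4.102e-19 - 5.716e-19
Step 3: G = -9.818e-19 J

-9.818e-19


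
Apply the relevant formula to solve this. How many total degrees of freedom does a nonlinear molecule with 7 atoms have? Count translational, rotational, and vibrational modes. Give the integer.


Step 1: Translational DOF = 3
Step 2: Rotational DOF (nonlinear) = 3
Step 3: Vibrational DOF = 3*7 - 6 = 15
Step 4: Total = 3 + 3 + 15 = 21

21


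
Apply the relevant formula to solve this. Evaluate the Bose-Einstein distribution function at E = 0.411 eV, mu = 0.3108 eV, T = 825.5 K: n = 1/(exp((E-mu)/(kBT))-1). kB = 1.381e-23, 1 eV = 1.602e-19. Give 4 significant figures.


Step 1: (E - mu) = 0.1002 eV
Step 2: x = (E-mu)*eV/(kB*T) = 0.1002*1.602e-19/(1.381e-23*825.5) = 1.408
Step 3: exp(x) = 4.088
Step 4: n = 1/(exp(x)-1) = 0.3238

0.3238


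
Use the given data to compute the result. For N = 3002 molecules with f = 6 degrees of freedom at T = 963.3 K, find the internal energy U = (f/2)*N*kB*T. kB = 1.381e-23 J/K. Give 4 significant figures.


Step 1: f/2 = 6/2 = 3.0
Step 2: N*kB*T = 3002*1.381e-23*963.3 = 3.994e-17
Step 3: U = 3.0 * 3.994e-17 = 1.198e-16 J

1.198e-16


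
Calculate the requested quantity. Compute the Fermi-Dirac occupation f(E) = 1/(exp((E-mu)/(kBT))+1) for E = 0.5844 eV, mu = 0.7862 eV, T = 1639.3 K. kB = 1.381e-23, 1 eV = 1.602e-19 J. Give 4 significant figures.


Step 1: (E - mu) = 0.5844 - 0.7862 = -0.2018 eV
Step 2: Convert: (E-mu)*eV = -3.233e-20 J
Step 3: x = (E-mu)*eV/(kB*T) = -1.428
Step 4: f = 1/(exp(-1.428)+1) = 0.8066

0.8066


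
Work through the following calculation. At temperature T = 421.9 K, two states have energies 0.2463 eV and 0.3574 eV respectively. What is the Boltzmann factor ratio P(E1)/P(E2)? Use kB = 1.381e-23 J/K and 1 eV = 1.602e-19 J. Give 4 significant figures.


Step 1: Compute energy difference dE = E1 - E2 = 0.2463 - 0.3574 = -0.1111 eV
Step 2: Convert to Joules: dE_J = -0.1111 * 1.602e-19 = -1.78e-20 J
Step 3: Compute exponent = -dE_J / (kB * T) = -(-1.78e-20) / (1.381e-23 * 421.9) = 3.055
Step 4: P(E1)/P(E2) = exp(3.055) = 21.22

21.22


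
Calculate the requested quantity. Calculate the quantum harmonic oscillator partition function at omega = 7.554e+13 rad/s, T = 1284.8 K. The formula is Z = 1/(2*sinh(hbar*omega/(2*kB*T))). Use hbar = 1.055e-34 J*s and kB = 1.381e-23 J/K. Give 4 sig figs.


Step 1: Compute x = hbar*omega/(kB*T) = 1.055e-34*7.554e+13/(1.381e-23*1284.8) = 0.4492
Step 2: x/2 = 0.2246
Step 3: sinh(x/2) = 0.2265
Step 4: Z = 1/(2*0.2265) = 2.208

2.208


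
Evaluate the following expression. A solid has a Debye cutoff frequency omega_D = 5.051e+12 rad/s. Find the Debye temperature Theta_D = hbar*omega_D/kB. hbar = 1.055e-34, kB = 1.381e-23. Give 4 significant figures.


Step 1: hbar*omega_D = 1.055e-34 * 5.051e+12 = 5.329e-22 J
Step 2: Theta_D = 5.329e-22 / 1.381e-23
Step 3: Theta_D = 38.59 K

38.59


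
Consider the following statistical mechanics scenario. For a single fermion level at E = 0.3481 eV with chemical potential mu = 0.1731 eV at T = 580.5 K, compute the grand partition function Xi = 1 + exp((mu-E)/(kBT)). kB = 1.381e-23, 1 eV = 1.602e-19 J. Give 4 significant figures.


Step 1: (mu - E) = 0.1731 - 0.3481 = -0.175 eV
Step 2: x = (mu-E)*eV/(kB*T) = -0.175*1.602e-19/(1.381e-23*580.5) = -3.497
Step 3: exp(x) = 0.03029
Step 4: Xi = 1 + 0.03029 = 1.03

1.03


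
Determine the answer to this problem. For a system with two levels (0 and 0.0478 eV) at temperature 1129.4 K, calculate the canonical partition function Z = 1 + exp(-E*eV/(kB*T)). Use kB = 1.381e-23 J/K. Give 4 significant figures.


Step 1: Compute beta*E = E*eV/(kB*T) = 0.0478*1.602e-19/(1.381e-23*1129.4) = 0.491
Step 2: exp(-beta*E) = exp(-0.491) = 0.612
Step 3: Z = 1 + 0.612 = 1.612

1.612


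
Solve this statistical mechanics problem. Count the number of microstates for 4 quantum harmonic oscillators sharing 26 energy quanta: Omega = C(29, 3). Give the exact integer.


Step 1: Use binomial coefficient C(29, 3)
Step 2: Numerator = 29! / 26!
Step 3: Denominator = 3!
Step 4: Omega = 3654

3654


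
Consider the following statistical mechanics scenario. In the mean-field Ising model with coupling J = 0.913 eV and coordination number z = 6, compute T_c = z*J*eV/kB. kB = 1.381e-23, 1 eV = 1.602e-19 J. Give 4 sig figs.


Step 1: z*J = 6*0.913 = 5.478 eV
Step 2: Convert to Joules: 5.478*1.602e-19 = 8.776e-19 J
Step 3: T_c = 8.776e-19 / 1.381e-23 = 6.355e+04 K

6.355e+04


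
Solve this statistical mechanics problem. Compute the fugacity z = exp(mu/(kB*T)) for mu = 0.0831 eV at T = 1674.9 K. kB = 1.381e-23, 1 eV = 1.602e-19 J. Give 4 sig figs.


Step 1: Convert mu to Joules: 0.0831*1.602e-19 = 1.331e-20 J
Step 2: kB*T = 1.381e-23*1674.9 = 2.313e-20 J
Step 3: mu/(kB*T) = 0.5755
Step 4: z = exp(0.5755) = 1.778

1.778


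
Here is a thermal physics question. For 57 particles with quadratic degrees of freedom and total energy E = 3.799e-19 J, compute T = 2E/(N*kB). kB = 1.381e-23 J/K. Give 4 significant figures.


Step 1: Numerator = 2*E = 2*3.799e-19 = 7.598e-19 J
Step 2: Denominator = N*kB = 57*1.381e-23 = 7.872e-22
Step 3: T = 7.598e-19 / 7.872e-22 = 965.2 K

965.2


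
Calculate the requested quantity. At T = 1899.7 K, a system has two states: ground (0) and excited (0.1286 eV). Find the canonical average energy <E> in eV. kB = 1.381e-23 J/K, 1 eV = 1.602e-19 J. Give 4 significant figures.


Step 1: beta*E = 0.1286*1.602e-19/(1.381e-23*1899.7) = 0.7853
Step 2: exp(-beta*E) = 0.456
Step 3: <E> = 0.1286*0.456/(1+0.456) = 0.04028 eV

0.04028


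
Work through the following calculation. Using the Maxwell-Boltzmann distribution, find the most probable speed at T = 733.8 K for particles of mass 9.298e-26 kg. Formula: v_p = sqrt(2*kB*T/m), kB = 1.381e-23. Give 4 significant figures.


Step 1: Numerator = 2*kB*T = 2*1.381e-23*733.8 = 2.027e-20
Step 2: Ratio = 2.027e-20 / 9.298e-26 = 2.18e+05
Step 3: v_p = sqrt(2.18e+05) = 466.9 m/s

466.9


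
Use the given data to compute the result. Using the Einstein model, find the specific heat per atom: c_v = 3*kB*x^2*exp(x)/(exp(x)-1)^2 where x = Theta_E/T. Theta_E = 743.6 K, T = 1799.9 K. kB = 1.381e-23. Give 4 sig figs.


Step 1: x = Theta_E/T = 743.6/1799.9 = 0.4131
Step 2: x^2 = 0.1707
Step 3: exp(x) = 1.512
Step 4: c_v = 3*1.381e-23*0.1707*1.512/(1.512-1)^2 = 4.085e-23

4.085e-23


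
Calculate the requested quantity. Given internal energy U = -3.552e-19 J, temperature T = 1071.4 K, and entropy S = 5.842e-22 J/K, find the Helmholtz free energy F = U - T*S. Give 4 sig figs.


Step 1: T*S = 1071.4 * 5.842e-22 = 6.259e-19 J
Step 2: F = U - T*S = -3.552e-19 - 6.259e-19
Step 3: F = -9.811e-19 J

-9.811e-19


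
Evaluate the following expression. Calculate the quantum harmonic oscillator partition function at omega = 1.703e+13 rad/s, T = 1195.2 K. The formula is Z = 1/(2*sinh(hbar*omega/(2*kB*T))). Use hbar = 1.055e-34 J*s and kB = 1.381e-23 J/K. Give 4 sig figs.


Step 1: Compute x = hbar*omega/(kB*T) = 1.055e-34*1.703e+13/(1.381e-23*1195.2) = 0.1089
Step 2: x/2 = 0.05443
Step 3: sinh(x/2) = 0.05445
Step 4: Z = 1/(2*0.05445) = 9.182

9.182


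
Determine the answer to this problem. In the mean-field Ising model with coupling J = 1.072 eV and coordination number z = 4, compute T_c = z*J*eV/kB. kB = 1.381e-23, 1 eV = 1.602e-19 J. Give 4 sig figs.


Step 1: z*J = 4*1.072 = 4.288 eV
Step 2: Convert to Joules: 4.288*1.602e-19 = 6.869e-19 J
Step 3: T_c = 6.869e-19 / 1.381e-23 = 4.974e+04 K

4.974e+04


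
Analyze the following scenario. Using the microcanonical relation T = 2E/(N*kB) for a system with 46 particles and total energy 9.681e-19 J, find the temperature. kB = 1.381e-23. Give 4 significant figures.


Step 1: Numerator = 2*E = 2*9.681e-19 = 1.936e-18 J
Step 2: Denominator = N*kB = 46*1.381e-23 = 6.353e-22
Step 3: T = 1.936e-18 / 6.353e-22 = 3048 K

3048


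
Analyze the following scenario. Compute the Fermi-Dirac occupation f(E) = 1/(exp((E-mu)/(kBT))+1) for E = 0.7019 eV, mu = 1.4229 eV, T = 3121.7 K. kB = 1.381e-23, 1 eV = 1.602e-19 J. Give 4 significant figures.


Step 1: (E - mu) = 0.7019 - 1.4229 = -0.721 eV
Step 2: Convert: (E-mu)*eV = -1.155e-19 J
Step 3: x = (E-mu)*eV/(kB*T) = -2.679
Step 4: f = 1/(exp(-2.679)+1) = 0.9358

0.9358


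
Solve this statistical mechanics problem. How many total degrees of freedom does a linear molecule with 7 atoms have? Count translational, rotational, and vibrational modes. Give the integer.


Step 1: Translational DOF = 3
Step 2: Rotational DOF (linear) = 2
Step 3: Vibrational DOF = 3*7 - 5 = 16
Step 4: Total = 3 + 2 + 16 = 21

21


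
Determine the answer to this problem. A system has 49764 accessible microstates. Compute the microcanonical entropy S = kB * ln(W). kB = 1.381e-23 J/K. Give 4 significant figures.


Step 1: ln(W) = ln(49764) = 10.82
Step 2: S = kB * ln(W) = 1.381e-23 * 10.82
Step 3: S = 1.494e-22 J/K

1.494e-22


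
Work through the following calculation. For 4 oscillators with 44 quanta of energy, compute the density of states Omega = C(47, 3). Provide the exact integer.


Step 1: Use binomial coefficient C(47, 3)
Step 2: Numerator = 47! / 44!
Step 3: Denominator = 3!
Step 4: Omega = 16215

16215


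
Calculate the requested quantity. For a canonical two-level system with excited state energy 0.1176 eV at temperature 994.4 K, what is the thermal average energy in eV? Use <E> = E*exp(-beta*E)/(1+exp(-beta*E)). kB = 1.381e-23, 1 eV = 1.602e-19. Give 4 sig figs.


Step 1: beta*E = 0.1176*1.602e-19/(1.381e-23*994.4) = 1.372
Step 2: exp(-beta*E) = 0.2536
Step 3: <E> = 0.1176*0.2536/(1+0.2536) = 0.02379 eV

0.02379


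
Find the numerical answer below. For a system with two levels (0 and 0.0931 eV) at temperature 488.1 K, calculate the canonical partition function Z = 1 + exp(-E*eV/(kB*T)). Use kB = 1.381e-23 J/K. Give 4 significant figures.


Step 1: Compute beta*E = E*eV/(kB*T) = 0.0931*1.602e-19/(1.381e-23*488.1) = 2.213
Step 2: exp(-beta*E) = exp(-2.213) = 0.1094
Step 3: Z = 1 + 0.1094 = 1.109

1.109


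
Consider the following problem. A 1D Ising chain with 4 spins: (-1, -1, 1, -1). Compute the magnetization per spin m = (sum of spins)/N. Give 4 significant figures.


Step 1: Count up spins (+1): 1, down spins (-1): 3
Step 2: Total magnetization M = 1 - 3 = -2
Step 3: m = M/N = -2/4 = -0.5

-0.5


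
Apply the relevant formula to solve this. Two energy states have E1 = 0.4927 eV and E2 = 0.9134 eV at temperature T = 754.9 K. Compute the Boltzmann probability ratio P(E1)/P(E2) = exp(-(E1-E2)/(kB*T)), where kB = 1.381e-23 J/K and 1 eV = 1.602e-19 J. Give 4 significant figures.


Step 1: Compute energy difference dE = E1 - E2 = 0.4927 - 0.9134 = -0.4207 eV
Step 2: Convert to Joules: dE_J = -0.4207 * 1.602e-19 = -6.74e-20 J
Step 3: Compute exponent = -dE_J / (kB * T) = -(-6.74e-20) / (1.381e-23 * 754.9) = 6.465
Step 4: P(E1)/P(E2) = exp(6.465) = 642.1

642.1


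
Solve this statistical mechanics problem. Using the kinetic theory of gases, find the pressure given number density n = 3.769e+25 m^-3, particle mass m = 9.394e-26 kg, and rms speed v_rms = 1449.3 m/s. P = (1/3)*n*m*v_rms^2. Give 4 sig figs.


Step 1: v_rms^2 = 1449.3^2 = 2.1e+06
Step 2: n*m = 3.769e+25*9.394e-26 = 3.541
Step 3: P = (1/3)*3.541*2.1e+06 = 2.479e+06 Pa

2.479e+06


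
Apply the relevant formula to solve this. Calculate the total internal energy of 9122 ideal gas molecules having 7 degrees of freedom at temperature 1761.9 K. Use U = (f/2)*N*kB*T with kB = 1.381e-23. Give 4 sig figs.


Step 1: f/2 = 7/2 = 3.5
Step 2: N*kB*T = 9122*1.381e-23*1761.9 = 2.22e-16
Step 3: U = 3.5 * 2.22e-16 = 7.768e-16 J

7.768e-16


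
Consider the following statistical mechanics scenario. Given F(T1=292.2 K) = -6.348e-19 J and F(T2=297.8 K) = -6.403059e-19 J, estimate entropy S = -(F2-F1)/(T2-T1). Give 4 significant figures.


Step 1: dF = F2 - F1 = -6.403059e-19 - (-6.348e-19) = -5.5059e-21 J
Step 2: dT = T2 - T1 = 297.8 - 292.2 = 5.6 K
Step 3: S = -dF/dT = -(-5.5059e-21)/5.6 = 9.832e-22 J/K

9.832e-22


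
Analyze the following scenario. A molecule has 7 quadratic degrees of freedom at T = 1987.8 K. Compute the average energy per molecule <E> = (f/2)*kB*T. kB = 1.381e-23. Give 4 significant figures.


Step 1: f/2 = 7/2 = 3.5
Step 2: kB*T = 1.381e-23 * 1987.8 = 2.745e-20
Step 3: <E> = 3.5 * 2.745e-20 = 9.608e-20 J

9.608e-20


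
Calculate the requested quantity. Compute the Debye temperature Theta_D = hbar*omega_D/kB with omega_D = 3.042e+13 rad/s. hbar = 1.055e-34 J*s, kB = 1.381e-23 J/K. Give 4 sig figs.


Step 1: hbar*omega_D = 1.055e-34 * 3.042e+13 = 3.209e-21 J
Step 2: Theta_D = 3.209e-21 / 1.381e-23
Step 3: Theta_D = 232.4 K

232.4


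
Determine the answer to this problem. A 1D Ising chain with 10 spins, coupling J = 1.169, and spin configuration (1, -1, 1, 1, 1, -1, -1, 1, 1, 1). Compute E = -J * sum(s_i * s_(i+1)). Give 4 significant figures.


Step 1: Nearest-neighbor products: -1, -1, 1, 1, -1, 1, -1, 1, 1
Step 2: Sum of products = 1
Step 3: E = -1.169 * 1 = -1.169

-1.169


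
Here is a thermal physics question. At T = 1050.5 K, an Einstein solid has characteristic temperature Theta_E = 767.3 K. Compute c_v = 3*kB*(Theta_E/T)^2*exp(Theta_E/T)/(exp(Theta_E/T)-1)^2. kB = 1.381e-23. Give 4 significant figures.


Step 1: x = Theta_E/T = 767.3/1050.5 = 0.7304
Step 2: x^2 = 0.5335
Step 3: exp(x) = 2.076
Step 4: c_v = 3*1.381e-23*0.5335*2.076/(2.076-1)^2 = 3.964e-23

3.964e-23


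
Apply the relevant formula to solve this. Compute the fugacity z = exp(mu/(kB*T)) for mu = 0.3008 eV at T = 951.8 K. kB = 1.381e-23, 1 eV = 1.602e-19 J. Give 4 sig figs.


Step 1: Convert mu to Joules: 0.3008*1.602e-19 = 4.819e-20 J
Step 2: kB*T = 1.381e-23*951.8 = 1.314e-20 J
Step 3: mu/(kB*T) = 3.666
Step 4: z = exp(3.666) = 39.1

39.1


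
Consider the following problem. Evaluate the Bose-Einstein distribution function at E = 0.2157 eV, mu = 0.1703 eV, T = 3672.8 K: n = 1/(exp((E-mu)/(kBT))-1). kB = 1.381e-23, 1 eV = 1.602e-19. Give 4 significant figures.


Step 1: (E - mu) = 0.0454 eV
Step 2: x = (E-mu)*eV/(kB*T) = 0.0454*1.602e-19/(1.381e-23*3672.8) = 0.1434
Step 3: exp(x) = 1.154
Step 4: n = 1/(exp(x)-1) = 6.486

6.486


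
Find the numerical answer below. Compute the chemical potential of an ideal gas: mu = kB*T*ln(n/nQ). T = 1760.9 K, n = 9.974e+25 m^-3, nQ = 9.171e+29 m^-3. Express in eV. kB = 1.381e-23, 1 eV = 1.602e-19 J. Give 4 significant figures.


Step 1: n/nQ = 9.974e+25/9.171e+29 = 0.0001088
Step 2: ln(n/nQ) = -9.126
Step 3: mu = kB*T*ln(n/nQ) = 2.432e-20*-9.126 = -2.219e-19 J
Step 4: Convert to eV: -2.219e-19/1.602e-19 = -1.385 eV

-1.385


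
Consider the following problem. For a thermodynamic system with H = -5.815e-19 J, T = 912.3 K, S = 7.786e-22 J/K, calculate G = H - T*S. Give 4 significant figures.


Step 1: T*S = 912.3 * 7.786e-22 = 7.103e-19 J
Step 2: G = H - T*S = -5.815e-19 - 7.103e-19
Step 3: G = -1.292e-18 J

-1.292e-18


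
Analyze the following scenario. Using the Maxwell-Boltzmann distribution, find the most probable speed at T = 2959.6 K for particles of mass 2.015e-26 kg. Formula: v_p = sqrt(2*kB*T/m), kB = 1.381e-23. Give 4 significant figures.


Step 1: Numerator = 2*kB*T = 2*1.381e-23*2959.6 = 8.174e-20
Step 2: Ratio = 8.174e-20 / 2.015e-26 = 4.057e+06
Step 3: v_p = sqrt(4.057e+06) = 2014 m/s

2014


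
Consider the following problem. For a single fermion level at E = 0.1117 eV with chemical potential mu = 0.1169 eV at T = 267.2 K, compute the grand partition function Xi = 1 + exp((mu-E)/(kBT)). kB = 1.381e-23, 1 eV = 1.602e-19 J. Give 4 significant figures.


Step 1: (mu - E) = 0.1169 - 0.1117 = 0.0052 eV
Step 2: x = (mu-E)*eV/(kB*T) = 0.0052*1.602e-19/(1.381e-23*267.2) = 0.2258
Step 3: exp(x) = 1.253
Step 4: Xi = 1 + 1.253 = 2.253

2.253


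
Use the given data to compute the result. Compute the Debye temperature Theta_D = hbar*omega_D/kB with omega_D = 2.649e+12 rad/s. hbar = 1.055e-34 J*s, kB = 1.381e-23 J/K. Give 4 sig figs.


Step 1: hbar*omega_D = 1.055e-34 * 2.649e+12 = 2.795e-22 J
Step 2: Theta_D = 2.795e-22 / 1.381e-23
Step 3: Theta_D = 20.24 K

20.24


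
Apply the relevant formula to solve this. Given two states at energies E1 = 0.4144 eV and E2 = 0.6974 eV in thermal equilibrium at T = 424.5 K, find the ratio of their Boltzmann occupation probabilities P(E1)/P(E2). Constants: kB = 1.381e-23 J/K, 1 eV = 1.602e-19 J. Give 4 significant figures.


Step 1: Compute energy difference dE = E1 - E2 = 0.4144 - 0.6974 = -0.283 eV
Step 2: Convert to Joules: dE_J = -0.283 * 1.602e-19 = -4.534e-20 J
Step 3: Compute exponent = -dE_J / (kB * T) = -(-4.534e-20) / (1.381e-23 * 424.5) = 7.734
Step 4: P(E1)/P(E2) = exp(7.734) = 2284

2284


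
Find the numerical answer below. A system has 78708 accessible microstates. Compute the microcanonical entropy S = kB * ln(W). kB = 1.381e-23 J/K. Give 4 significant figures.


Step 1: ln(W) = ln(78708) = 11.27
Step 2: S = kB * ln(W) = 1.381e-23 * 11.27
Step 3: S = 1.557e-22 J/K

1.557e-22


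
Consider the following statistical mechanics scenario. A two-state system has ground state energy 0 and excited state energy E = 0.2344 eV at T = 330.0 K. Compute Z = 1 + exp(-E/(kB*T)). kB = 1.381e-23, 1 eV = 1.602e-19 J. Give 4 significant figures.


Step 1: Compute beta*E = E*eV/(kB*T) = 0.2344*1.602e-19/(1.381e-23*330.0) = 8.24
Step 2: exp(-beta*E) = exp(-8.24) = 0.000264
Step 3: Z = 1 + 0.000264 = 1

1


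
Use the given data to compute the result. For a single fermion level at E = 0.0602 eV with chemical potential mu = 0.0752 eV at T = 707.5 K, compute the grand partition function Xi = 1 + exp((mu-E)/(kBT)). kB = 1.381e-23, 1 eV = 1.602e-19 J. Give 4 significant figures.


Step 1: (mu - E) = 0.0752 - 0.0602 = 0.015 eV
Step 2: x = (mu-E)*eV/(kB*T) = 0.015*1.602e-19/(1.381e-23*707.5) = 0.2459
Step 3: exp(x) = 1.279
Step 4: Xi = 1 + 1.279 = 2.279

2.279


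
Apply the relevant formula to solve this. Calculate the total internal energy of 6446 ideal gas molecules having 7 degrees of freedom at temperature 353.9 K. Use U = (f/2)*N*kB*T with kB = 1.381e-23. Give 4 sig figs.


Step 1: f/2 = 7/2 = 3.5
Step 2: N*kB*T = 6446*1.381e-23*353.9 = 3.15e-17
Step 3: U = 3.5 * 3.15e-17 = 1.103e-16 J

1.103e-16


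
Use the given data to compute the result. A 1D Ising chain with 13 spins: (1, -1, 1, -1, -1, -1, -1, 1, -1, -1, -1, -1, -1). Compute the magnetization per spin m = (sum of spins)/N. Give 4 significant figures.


Step 1: Count up spins (+1): 3, down spins (-1): 10
Step 2: Total magnetization M = 3 - 10 = -7
Step 3: m = M/N = -7/13 = -0.5385

-0.5385


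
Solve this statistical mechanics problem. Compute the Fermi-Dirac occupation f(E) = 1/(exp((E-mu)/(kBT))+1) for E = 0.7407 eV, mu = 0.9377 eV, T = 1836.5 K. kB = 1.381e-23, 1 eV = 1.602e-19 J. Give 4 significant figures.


Step 1: (E - mu) = 0.7407 - 0.9377 = -0.197 eV
Step 2: Convert: (E-mu)*eV = -3.156e-20 J
Step 3: x = (E-mu)*eV/(kB*T) = -1.244
Step 4: f = 1/(exp(-1.244)+1) = 0.7763

0.7763


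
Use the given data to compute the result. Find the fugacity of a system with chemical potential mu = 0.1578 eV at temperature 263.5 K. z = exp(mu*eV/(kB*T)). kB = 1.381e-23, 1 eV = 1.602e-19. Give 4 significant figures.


Step 1: Convert mu to Joules: 0.1578*1.602e-19 = 2.528e-20 J
Step 2: kB*T = 1.381e-23*263.5 = 3.639e-21 J
Step 3: mu/(kB*T) = 6.947
Step 4: z = exp(6.947) = 1040

1040


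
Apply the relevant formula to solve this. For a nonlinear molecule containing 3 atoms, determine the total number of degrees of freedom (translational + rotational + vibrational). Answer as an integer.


Step 1: Translational DOF = 3
Step 2: Rotational DOF (nonlinear) = 3
Step 3: Vibrational DOF = 3*3 - 6 = 3
Step 4: Total = 3 + 3 + 3 = 9

9


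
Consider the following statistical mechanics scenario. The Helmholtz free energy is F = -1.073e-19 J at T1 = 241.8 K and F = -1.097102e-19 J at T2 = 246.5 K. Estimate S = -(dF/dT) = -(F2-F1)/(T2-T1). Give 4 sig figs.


Step 1: dF = F2 - F1 = -1.097102e-19 - (-1.073e-19) = -2.4102e-21 J
Step 2: dT = T2 - T1 = 246.5 - 241.8 = 4.7 K
Step 3: S = -dF/dT = -(-2.4102e-21)/4.7 = 5.128e-22 J/K

5.128e-22


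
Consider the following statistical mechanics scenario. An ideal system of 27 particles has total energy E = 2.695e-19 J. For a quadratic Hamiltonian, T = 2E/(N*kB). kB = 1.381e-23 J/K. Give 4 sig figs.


Step 1: Numerator = 2*E = 2*2.695e-19 = 5.39e-19 J
Step 2: Denominator = N*kB = 27*1.381e-23 = 3.729e-22
Step 3: T = 5.39e-19 / 3.729e-22 = 1446 K

1446


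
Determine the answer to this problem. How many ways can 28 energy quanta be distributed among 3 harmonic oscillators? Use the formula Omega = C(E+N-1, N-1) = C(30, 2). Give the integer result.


Step 1: Use binomial coefficient C(30, 2)
Step 2: Numerator = 30! / 28!
Step 3: Denominator = 2!
Step 4: Omega = 435

435


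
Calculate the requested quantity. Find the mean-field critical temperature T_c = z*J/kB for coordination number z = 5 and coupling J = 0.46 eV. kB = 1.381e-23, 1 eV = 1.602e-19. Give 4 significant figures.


Step 1: z*J = 5*0.46 = 2.3 eV
Step 2: Convert to Joules: 2.3*1.602e-19 = 3.685e-19 J
Step 3: T_c = 3.685e-19 / 1.381e-23 = 2.668e+04 K

2.668e+04


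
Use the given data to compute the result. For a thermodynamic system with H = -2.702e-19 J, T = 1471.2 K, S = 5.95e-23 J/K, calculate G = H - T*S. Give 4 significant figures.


Step 1: T*S = 1471.2 * 5.95e-23 = 8.754e-20 J
Step 2: G = H - T*S = -2.702e-19 - 8.754e-20
Step 3: G = -3.577e-19 J

-3.577e-19


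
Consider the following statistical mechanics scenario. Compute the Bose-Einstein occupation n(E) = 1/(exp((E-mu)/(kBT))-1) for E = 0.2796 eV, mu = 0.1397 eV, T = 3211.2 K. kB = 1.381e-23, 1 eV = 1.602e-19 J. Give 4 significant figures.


Step 1: (E - mu) = 0.1399 eV
Step 2: x = (E-mu)*eV/(kB*T) = 0.1399*1.602e-19/(1.381e-23*3211.2) = 0.5054
Step 3: exp(x) = 1.658
Step 4: n = 1/(exp(x)-1) = 1.521

1.521


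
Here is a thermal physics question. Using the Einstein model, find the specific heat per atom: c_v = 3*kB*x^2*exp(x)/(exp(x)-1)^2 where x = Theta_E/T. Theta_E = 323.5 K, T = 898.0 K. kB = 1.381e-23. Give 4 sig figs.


Step 1: x = Theta_E/T = 323.5/898.0 = 0.3602
Step 2: x^2 = 0.1298
Step 3: exp(x) = 1.434
Step 4: c_v = 3*1.381e-23*0.1298*1.434/(1.434-1)^2 = 4.098e-23

4.098e-23


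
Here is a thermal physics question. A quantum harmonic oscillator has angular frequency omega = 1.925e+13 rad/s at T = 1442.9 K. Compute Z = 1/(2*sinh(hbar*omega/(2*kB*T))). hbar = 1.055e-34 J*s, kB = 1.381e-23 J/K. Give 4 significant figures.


Step 1: Compute x = hbar*omega/(kB*T) = 1.055e-34*1.925e+13/(1.381e-23*1442.9) = 0.1019
Step 2: x/2 = 0.05096
Step 3: sinh(x/2) = 0.05098
Step 4: Z = 1/(2*0.05098) = 9.808

9.808


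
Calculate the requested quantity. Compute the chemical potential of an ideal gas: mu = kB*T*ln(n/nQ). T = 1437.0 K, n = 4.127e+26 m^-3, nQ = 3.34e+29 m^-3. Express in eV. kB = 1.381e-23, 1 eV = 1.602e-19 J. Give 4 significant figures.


Step 1: n/nQ = 4.127e+26/3.34e+29 = 0.001236
Step 2: ln(n/nQ) = -6.696
Step 3: mu = kB*T*ln(n/nQ) = 1.984e-20*-6.696 = -1.329e-19 J
Step 4: Convert to eV: -1.329e-19/1.602e-19 = -0.8295 eV

-0.8295


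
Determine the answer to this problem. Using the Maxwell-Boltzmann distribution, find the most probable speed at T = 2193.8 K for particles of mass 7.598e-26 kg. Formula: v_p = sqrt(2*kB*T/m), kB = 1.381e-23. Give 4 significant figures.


Step 1: Numerator = 2*kB*T = 2*1.381e-23*2193.8 = 6.059e-20
Step 2: Ratio = 6.059e-20 / 7.598e-26 = 7.975e+05
Step 3: v_p = sqrt(7.975e+05) = 893 m/s

893


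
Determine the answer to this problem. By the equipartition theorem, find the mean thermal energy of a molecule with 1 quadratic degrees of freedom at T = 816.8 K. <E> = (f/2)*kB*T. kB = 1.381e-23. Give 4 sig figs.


Step 1: f/2 = 1/2 = 0.5
Step 2: kB*T = 1.381e-23 * 816.8 = 1.128e-20
Step 3: <E> = 0.5 * 1.128e-20 = 5.64e-21 J

5.64e-21


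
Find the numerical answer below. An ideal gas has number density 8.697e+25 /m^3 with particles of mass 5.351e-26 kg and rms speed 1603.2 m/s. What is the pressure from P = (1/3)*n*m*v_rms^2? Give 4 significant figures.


Step 1: v_rms^2 = 1603.2^2 = 2.57e+06
Step 2: n*m = 8.697e+25*5.351e-26 = 4.654
Step 3: P = (1/3)*4.654*2.57e+06 = 3.987e+06 Pa

3.987e+06


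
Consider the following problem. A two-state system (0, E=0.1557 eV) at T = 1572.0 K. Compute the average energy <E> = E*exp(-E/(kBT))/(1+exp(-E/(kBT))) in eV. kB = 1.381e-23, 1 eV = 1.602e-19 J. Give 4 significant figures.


Step 1: beta*E = 0.1557*1.602e-19/(1.381e-23*1572.0) = 1.149
Step 2: exp(-beta*E) = 0.317
Step 3: <E> = 0.1557*0.317/(1+0.317) = 0.03747 eV

0.03747


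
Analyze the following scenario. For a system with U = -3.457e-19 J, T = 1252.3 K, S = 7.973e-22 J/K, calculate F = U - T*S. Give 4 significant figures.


Step 1: T*S = 1252.3 * 7.973e-22 = 9.985e-19 J
Step 2: F = U - T*S = -3.457e-19 - 9.985e-19
Step 3: F = -1.344e-18 J

-1.344e-18


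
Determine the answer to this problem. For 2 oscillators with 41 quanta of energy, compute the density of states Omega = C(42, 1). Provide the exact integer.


Step 1: Use binomial coefficient C(42, 1)
Step 2: Numerator = 42! / 41!
Step 3: Denominator = 1!
Step 4: Omega = 42

42


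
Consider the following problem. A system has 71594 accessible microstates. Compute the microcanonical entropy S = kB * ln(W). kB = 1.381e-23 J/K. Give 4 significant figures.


Step 1: ln(W) = ln(71594) = 11.18
Step 2: S = kB * ln(W) = 1.381e-23 * 11.18
Step 3: S = 1.544e-22 J/K

1.544e-22


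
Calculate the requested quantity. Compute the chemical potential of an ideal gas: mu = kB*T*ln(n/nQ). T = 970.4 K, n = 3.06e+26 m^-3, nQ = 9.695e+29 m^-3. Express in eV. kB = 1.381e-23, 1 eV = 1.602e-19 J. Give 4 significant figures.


Step 1: n/nQ = 3.06e+26/9.695e+29 = 0.0003156
Step 2: ln(n/nQ) = -8.061
Step 3: mu = kB*T*ln(n/nQ) = 1.34e-20*-8.061 = -1.08e-19 J
Step 4: Convert to eV: -1.08e-19/1.602e-19 = -0.6743 eV

-0.6743


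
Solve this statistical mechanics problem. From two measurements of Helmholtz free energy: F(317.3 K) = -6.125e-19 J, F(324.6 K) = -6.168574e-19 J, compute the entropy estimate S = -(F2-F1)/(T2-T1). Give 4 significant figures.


Step 1: dF = F2 - F1 = -6.168574e-19 - (-6.125e-19) = -4.3574e-21 J
Step 2: dT = T2 - T1 = 324.6 - 317.3 = 7.3 K
Step 3: S = -dF/dT = -(-4.3574e-21)/7.3 = 5.969e-22 J/K

5.969e-22


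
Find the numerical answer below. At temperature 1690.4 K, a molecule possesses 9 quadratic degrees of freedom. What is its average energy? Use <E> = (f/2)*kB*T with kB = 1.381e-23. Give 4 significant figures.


Step 1: f/2 = 9/2 = 4.5
Step 2: kB*T = 1.381e-23 * 1690.4 = 2.334e-20
Step 3: <E> = 4.5 * 2.334e-20 = 1.05e-19 J

1.05e-19


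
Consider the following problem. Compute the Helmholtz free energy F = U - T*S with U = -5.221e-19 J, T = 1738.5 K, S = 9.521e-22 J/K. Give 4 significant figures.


Step 1: T*S = 1738.5 * 9.521e-22 = 1.655e-18 J
Step 2: F = U - T*S = -5.221e-19 - 1.655e-18
Step 3: F = -2.177e-18 J

-2.177e-18


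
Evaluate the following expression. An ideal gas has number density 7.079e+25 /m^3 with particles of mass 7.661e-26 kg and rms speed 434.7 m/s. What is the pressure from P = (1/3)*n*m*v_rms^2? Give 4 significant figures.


Step 1: v_rms^2 = 434.7^2 = 1.89e+05
Step 2: n*m = 7.079e+25*7.661e-26 = 5.423
Step 3: P = (1/3)*5.423*1.89e+05 = 3.416e+05 Pa

3.416e+05


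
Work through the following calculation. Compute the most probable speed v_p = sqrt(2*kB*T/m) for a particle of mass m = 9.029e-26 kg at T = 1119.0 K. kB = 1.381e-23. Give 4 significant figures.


Step 1: Numerator = 2*kB*T = 2*1.381e-23*1119.0 = 3.091e-20
Step 2: Ratio = 3.091e-20 / 9.029e-26 = 3.423e+05
Step 3: v_p = sqrt(3.423e+05) = 585.1 m/s

585.1


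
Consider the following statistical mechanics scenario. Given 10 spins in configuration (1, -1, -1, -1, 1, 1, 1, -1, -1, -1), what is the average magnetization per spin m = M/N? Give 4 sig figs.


Step 1: Count up spins (+1): 4, down spins (-1): 6
Step 2: Total magnetization M = 4 - 6 = -2
Step 3: m = M/N = -2/10 = -0.2

-0.2


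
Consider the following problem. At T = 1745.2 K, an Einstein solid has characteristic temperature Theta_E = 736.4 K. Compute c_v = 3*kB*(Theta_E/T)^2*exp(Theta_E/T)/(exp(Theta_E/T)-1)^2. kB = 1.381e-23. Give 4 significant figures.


Step 1: x = Theta_E/T = 736.4/1745.2 = 0.422
Step 2: x^2 = 0.178
Step 3: exp(x) = 1.525
Step 4: c_v = 3*1.381e-23*0.178*1.525/(1.525-1)^2 = 4.082e-23

4.082e-23


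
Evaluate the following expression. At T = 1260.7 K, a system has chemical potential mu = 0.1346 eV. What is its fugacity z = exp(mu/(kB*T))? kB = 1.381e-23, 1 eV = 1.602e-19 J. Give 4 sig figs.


Step 1: Convert mu to Joules: 0.1346*1.602e-19 = 2.156e-20 J
Step 2: kB*T = 1.381e-23*1260.7 = 1.741e-20 J
Step 3: mu/(kB*T) = 1.239
Step 4: z = exp(1.239) = 3.45

3.45


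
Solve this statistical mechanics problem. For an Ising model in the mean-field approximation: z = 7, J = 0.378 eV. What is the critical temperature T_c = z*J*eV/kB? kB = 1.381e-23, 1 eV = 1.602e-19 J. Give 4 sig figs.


Step 1: z*J = 7*0.378 = 2.646 eV
Step 2: Convert to Joules: 2.646*1.602e-19 = 4.239e-19 J
Step 3: T_c = 4.239e-19 / 1.381e-23 = 3.069e+04 K

3.069e+04


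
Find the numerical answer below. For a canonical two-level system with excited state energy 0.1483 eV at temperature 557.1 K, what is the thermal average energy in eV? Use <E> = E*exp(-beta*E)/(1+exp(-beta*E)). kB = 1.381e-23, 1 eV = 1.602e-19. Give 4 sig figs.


Step 1: beta*E = 0.1483*1.602e-19/(1.381e-23*557.1) = 3.088
Step 2: exp(-beta*E) = 0.04559
Step 3: <E> = 0.1483*0.04559/(1+0.04559) = 0.006467 eV

0.006467


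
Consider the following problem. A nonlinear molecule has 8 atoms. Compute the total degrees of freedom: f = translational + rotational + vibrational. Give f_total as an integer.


Step 1: Translational DOF = 3
Step 2: Rotational DOF (nonlinear) = 3
Step 3: Vibrational DOF = 3*8 - 6 = 18
Step 4: Total = 3 + 3 + 18 = 24

24


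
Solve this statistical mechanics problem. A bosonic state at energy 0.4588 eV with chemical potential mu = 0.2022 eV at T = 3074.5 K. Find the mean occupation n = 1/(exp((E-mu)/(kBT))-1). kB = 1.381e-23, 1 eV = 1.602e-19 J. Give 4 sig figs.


Step 1: (E - mu) = 0.2566 eV
Step 2: x = (E-mu)*eV/(kB*T) = 0.2566*1.602e-19/(1.381e-23*3074.5) = 0.9682
Step 3: exp(x) = 2.633
Step 4: n = 1/(exp(x)-1) = 0.6123

0.6123


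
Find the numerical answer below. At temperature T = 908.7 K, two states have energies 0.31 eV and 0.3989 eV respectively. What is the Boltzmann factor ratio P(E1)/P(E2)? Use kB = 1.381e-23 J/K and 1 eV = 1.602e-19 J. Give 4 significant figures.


Step 1: Compute energy difference dE = E1 - E2 = 0.31 - 0.3989 = -0.0889 eV
Step 2: Convert to Joules: dE_J = -0.0889 * 1.602e-19 = -1.424e-20 J
Step 3: Compute exponent = -dE_J / (kB * T) = -(-1.424e-20) / (1.381e-23 * 908.7) = 1.135
Step 4: P(E1)/P(E2) = exp(1.135) = 3.111

3.111


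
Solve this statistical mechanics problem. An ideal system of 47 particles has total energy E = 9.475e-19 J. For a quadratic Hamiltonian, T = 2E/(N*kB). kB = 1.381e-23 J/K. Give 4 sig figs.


Step 1: Numerator = 2*E = 2*9.475e-19 = 1.895e-18 J
Step 2: Denominator = N*kB = 47*1.381e-23 = 6.491e-22
Step 3: T = 1.895e-18 / 6.491e-22 = 2920 K

2920


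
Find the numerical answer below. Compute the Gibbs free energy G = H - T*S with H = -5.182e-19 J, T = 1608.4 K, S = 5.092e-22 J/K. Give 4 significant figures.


Step 1: T*S = 1608.4 * 5.092e-22 = 8.19e-19 J
Step 2: G = H - T*S = -5.182e-19 - 8.19e-19
Step 3: G = -1.337e-18 J

-1.337e-18


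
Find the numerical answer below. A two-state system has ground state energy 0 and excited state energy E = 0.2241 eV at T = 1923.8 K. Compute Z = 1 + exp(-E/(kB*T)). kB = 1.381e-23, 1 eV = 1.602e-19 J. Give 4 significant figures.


Step 1: Compute beta*E = E*eV/(kB*T) = 0.2241*1.602e-19/(1.381e-23*1923.8) = 1.351
Step 2: exp(-beta*E) = exp(-1.351) = 0.2589
Step 3: Z = 1 + 0.2589 = 1.259

1.259


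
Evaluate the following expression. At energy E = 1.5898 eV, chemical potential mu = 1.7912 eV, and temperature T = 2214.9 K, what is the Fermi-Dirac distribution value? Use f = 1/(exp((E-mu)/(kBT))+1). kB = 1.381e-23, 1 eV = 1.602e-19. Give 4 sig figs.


Step 1: (E - mu) = 1.5898 - 1.7912 = -0.2014 eV
Step 2: Convert: (E-mu)*eV = -3.226e-20 J
Step 3: x = (E-mu)*eV/(kB*T) = -1.055
Step 4: f = 1/(exp(-1.055)+1) = 0.7417

0.7417


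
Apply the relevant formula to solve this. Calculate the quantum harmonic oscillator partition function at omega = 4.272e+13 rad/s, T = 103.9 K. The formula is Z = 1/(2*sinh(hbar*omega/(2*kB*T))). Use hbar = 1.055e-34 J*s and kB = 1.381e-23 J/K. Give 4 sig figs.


Step 1: Compute x = hbar*omega/(kB*T) = 1.055e-34*4.272e+13/(1.381e-23*103.9) = 3.141
Step 2: x/2 = 1.571
Step 3: sinh(x/2) = 2.301
Step 4: Z = 1/(2*2.301) = 0.2173

0.2173


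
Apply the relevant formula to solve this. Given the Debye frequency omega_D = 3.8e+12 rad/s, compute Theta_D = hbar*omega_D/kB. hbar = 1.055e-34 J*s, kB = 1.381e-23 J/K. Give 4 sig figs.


Step 1: hbar*omega_D = 1.055e-34 * 3.8e+12 = 4.009e-22 J
Step 2: Theta_D = 4.009e-22 / 1.381e-23
Step 3: Theta_D = 29.03 K

29.03


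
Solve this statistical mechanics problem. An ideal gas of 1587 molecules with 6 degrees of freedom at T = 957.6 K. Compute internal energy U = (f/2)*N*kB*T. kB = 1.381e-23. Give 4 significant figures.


Step 1: f/2 = 6/2 = 3.0
Step 2: N*kB*T = 1587*1.381e-23*957.6 = 2.099e-17
Step 3: U = 3.0 * 2.099e-17 = 6.296e-17 J

6.296e-17


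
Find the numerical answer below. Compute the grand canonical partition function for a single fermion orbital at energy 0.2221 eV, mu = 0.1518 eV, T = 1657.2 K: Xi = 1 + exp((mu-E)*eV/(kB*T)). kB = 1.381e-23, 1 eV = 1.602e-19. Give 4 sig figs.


Step 1: (mu - E) = 0.1518 - 0.2221 = -0.0703 eV
Step 2: x = (mu-E)*eV/(kB*T) = -0.0703*1.602e-19/(1.381e-23*1657.2) = -0.4921
Step 3: exp(x) = 0.6113
Step 4: Xi = 1 + 0.6113 = 1.611

1.611


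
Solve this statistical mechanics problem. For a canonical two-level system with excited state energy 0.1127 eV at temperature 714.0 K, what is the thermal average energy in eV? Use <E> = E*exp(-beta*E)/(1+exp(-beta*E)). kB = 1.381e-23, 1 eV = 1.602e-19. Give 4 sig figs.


Step 1: beta*E = 0.1127*1.602e-19/(1.381e-23*714.0) = 1.831
Step 2: exp(-beta*E) = 0.1602
Step 3: <E> = 0.1127*0.1602/(1+0.1602) = 0.01557 eV

0.01557


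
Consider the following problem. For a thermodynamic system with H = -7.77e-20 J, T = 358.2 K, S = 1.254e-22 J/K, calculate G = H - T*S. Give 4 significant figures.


Step 1: T*S = 358.2 * 1.254e-22 = 4.492e-20 J
Step 2: G = H - T*S = -7.77e-20 - 4.492e-20
Step 3: G = -1.226e-19 J

-1.226e-19
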